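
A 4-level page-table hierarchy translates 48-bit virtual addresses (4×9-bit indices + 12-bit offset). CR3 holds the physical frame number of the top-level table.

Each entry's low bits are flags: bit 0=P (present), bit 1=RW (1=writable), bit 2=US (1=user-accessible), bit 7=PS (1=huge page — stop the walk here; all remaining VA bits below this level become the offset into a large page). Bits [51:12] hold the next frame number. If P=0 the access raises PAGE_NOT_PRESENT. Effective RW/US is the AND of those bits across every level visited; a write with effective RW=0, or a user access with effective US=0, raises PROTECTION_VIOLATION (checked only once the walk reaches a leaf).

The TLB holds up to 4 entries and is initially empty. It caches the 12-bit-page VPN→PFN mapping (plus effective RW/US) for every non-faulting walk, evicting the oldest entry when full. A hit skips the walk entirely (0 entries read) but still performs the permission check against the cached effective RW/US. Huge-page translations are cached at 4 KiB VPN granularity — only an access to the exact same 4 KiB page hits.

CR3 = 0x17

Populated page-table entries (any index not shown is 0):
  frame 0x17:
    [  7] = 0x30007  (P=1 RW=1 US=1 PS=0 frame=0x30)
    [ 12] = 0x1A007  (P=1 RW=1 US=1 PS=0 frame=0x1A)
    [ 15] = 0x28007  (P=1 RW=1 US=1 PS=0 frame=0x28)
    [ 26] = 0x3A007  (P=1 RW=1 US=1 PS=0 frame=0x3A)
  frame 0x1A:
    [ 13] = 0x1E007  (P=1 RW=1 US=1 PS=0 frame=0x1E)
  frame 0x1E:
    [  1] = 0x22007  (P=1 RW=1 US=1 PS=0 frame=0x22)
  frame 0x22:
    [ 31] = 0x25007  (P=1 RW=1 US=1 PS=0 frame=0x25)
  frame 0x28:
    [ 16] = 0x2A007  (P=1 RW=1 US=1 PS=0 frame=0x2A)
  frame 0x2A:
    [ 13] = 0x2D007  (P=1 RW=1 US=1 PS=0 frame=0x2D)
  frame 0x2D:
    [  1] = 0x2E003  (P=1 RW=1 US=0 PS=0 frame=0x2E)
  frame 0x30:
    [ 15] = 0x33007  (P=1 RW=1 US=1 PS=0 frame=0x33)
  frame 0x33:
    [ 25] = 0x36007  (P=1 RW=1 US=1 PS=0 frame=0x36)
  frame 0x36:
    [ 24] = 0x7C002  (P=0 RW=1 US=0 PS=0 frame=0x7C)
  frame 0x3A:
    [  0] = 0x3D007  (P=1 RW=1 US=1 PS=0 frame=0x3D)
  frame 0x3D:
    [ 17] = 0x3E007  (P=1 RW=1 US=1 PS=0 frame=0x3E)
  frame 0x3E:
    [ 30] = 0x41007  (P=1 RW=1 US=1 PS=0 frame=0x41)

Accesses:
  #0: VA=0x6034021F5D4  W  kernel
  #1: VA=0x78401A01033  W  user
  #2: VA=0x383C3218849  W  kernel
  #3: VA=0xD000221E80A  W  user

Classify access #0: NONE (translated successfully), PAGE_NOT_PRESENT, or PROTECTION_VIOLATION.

Walk each access:
#0 VA=0x6034021F5D4 (w,kernel):
  lvl0: tbl 0x17, slot 12 ⇒ 0x1A007 (P1/RW1/US1/PS0)
  lvl1: tbl 0x1A, slot 13 ⇒ 0x1E007 (P1/RW1/US1/PS0)
  lvl2: tbl 0x1E, slot 1 ⇒ 0x22007 (P1/RW1/US1/PS0)
  lvl3: tbl 0x22, slot 31 ⇒ 0x25007 (P1/RW1/US1/PS0)
  ✓ 0x255D4  — 4 lookups
#1 VA=0x78401A01033 (w,user):
  lvl0: tbl 0x17, slot 15 ⇒ 0x28007 (P1/RW1/US1/PS0)
  lvl1: tbl 0x28, slot 16 ⇒ 0x2A007 (P1/RW1/US1/PS0)
  lvl2: tbl 0x2A, slot 13 ⇒ 0x2D007 (P1/RW1/US1/PS0)
  lvl3: tbl 0x2D, slot 1 ⇒ 0x2E003 (P1/RW1/US0/PS0)
  ⇒ fault: PROTECTION_VIOLATION  — 4 lookups
#2 VA=0x383C3218849 (w,kernel):
  lvl0: tbl 0x17, slot 7 ⇒ 0x30007 (P1/RW1/US1/PS0)
  lvl1: tbl 0x30, slot 15 ⇒ 0x33007 (P1/RW1/US1/PS0)
  lvl2: tbl 0x33, slot 25 ⇒ 0x36007 (P1/RW1/US1/PS0)
  lvl3: tbl 0x36, slot 24 ⇒ 0x7C002 (P0/RW1/US0/PS0)
  ⇒ fault: PAGE_NOT_PRESENT  — 4 lookups
#3 VA=0xD000221E80A (w,user):
  lvl0: tbl 0x17, slot 26 ⇒ 0x3A007 (P1/RW1/US1/PS0)
  lvl1: tbl 0x3A, slot 0 ⇒ 0x3D007 (P1/RW1/US1/PS0)
  lvl2: tbl 0x3D, slot 17 ⇒ 0x3E007 (P1/RW1/US1/PS0)
  lvl3: tbl 0x3E, slot 30 ⇒ 0x41007 (P1/RW1/US1/PS0)
  ✓ 0x4180A  — 4 lookups

Access #0 fault: NONE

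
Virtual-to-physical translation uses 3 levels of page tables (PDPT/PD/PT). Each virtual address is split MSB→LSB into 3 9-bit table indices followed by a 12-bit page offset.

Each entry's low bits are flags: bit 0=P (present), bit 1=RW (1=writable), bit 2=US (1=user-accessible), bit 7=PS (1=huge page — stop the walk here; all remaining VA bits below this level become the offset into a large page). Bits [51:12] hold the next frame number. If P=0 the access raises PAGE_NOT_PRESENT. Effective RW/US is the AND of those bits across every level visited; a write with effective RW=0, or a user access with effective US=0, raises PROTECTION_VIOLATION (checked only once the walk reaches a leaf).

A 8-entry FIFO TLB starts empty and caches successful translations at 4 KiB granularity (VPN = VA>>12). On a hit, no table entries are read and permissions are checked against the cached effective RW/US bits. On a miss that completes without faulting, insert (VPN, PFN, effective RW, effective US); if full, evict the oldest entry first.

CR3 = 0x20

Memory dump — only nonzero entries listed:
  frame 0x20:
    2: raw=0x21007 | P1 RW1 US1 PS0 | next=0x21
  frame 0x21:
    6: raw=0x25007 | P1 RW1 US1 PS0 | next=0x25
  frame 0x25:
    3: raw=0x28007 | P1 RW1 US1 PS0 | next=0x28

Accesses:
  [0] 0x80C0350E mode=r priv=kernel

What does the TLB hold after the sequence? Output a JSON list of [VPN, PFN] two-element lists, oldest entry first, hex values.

Trace:
#0 VA=0x80C0350E (r,kernel):
  lvl0: tbl 0x20, slot 2 ⇒ 0x21007 (P1/RW1/US1/PS0)
  lvl1: tbl 0x21, slot 6 ⇒ 0x25007 (P1/RW1/US1/PS0)
  lvl2: tbl 0x25, slot 3 ⇒ 0x28007 (P1/RW1/US1/PS0)
  ⇒ phys 0x2850E  [3 reads]

TLB: [["0x80C03", "0x28"]]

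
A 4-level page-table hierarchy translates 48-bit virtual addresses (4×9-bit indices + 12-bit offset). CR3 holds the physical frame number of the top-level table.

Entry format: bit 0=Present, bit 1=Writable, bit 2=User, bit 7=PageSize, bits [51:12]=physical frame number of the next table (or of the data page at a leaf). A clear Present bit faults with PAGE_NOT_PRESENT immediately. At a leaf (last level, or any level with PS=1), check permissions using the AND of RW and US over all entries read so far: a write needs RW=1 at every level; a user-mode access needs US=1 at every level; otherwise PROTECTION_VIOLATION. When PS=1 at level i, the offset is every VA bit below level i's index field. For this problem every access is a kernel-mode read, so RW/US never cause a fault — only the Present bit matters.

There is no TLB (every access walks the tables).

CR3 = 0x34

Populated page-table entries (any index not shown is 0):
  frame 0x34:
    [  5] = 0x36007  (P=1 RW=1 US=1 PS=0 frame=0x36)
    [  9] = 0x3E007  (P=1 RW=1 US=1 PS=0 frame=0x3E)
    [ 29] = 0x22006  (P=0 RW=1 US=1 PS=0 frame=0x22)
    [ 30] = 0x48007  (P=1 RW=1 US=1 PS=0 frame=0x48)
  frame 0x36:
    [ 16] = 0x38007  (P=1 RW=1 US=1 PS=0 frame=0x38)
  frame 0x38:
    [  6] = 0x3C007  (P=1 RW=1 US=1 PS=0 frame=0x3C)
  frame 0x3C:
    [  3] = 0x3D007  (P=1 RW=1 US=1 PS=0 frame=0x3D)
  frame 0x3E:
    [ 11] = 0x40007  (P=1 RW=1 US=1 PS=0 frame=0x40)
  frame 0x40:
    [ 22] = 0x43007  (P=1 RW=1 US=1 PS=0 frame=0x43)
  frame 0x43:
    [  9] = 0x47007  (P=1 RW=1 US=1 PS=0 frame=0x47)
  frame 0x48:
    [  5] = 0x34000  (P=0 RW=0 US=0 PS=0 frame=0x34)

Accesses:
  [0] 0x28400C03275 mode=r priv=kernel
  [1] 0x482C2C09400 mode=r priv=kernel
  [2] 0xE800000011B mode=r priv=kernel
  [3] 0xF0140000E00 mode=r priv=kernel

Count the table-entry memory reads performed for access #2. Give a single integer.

Per-access translation:
#0 VA=0x28400C03275 (r,kernel):
  [0] read 0x34 idx=5: raw=0x36007 flags P=1 W=1 U=1 S=0
  [1] read 0x36 idx=16: raw=0x38007 flags P=1 W=1 U=1 S=0
  [2] read 0x38 idx=6: raw=0x3C007 flags P=1 W=1 U=1 S=0
  [3] read 0x3C idx=3: raw=0x3D007 flags P=1 W=1 U=1 S=0
  ⇒ phys 0x3D275  [4 reads]
#1 VA=0x482C2C09400 (r,kernel):
  [0] read 0x34 idx=9: raw=0x3E007 flags P=1 W=1 U=1 S=0
  [1] read 0x3E idx=11: raw=0x40007 flags P=1 W=1 U=1 S=0
  [2] read 0x40 idx=22: raw=0x43007 flags P=1 W=1 U=1 S=0
  [3] read 0x43 idx=9: raw=0x47007 flags P=1 W=1 U=1 S=0
  ⇒ phys 0x47400  [4 reads]
#2 VA=0xE800000011B (r,kernel):
  [0] read 0x34 idx=29: raw=0x22006 flags P=0 W=1 U=1 S=0
  ⇒ fault: PAGE_NOT_PRESENT  — 1 lookups
#3 VA=0xF0140000E00 (r,kernel):
  [0] read 0x34 idx=30: raw=0x48007 flags P=1 W=1 U=1 S=0
  [1] read 0x48 idx=5: raw=0x34000 flags P=0 W=0 U=0 S=0
  ⇒ fault: PAGE_NOT_PRESENT  — 2 lookups

Entries read for #2: 1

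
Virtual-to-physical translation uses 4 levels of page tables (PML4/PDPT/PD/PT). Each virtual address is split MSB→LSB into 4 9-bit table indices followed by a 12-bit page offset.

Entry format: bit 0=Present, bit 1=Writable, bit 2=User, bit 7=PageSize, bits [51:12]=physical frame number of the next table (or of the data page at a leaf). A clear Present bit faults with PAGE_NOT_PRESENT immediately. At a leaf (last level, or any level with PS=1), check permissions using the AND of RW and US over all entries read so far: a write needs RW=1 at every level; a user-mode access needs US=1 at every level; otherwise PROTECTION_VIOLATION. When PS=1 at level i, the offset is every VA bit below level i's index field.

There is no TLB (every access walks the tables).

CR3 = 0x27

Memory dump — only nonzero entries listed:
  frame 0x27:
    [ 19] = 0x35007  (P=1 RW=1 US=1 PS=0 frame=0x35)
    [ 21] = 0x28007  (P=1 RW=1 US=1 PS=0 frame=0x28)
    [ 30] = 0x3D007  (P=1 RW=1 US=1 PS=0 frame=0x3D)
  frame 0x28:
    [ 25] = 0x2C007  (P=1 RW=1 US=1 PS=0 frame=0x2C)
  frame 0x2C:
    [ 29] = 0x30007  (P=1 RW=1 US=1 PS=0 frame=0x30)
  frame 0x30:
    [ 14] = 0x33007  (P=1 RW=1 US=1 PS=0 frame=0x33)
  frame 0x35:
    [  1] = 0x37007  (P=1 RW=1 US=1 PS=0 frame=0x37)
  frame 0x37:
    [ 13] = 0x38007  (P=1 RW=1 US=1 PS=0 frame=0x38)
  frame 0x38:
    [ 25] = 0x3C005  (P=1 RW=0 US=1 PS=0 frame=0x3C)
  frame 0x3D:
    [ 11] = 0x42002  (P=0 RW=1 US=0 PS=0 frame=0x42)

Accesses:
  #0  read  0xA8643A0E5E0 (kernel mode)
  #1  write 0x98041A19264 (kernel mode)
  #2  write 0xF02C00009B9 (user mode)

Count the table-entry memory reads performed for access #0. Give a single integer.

Per-access translation:
#0 VA=0xA8643A0E5E0 (r,kernel):
  [0] read 0x27 idx=21: raw=0x28007 flags P=1 W=1 U=1 S=0
  [1] read 0x28 idx=25: raw=0x2C007 flags P=1 W=1 U=1 S=0
  [2] read 0x2C idx=29: raw=0x30007 flags P=1 W=1 U=1 S=0
  [3] read 0x30 idx=14: raw=0x33007 flags P=1 W=1 U=1 S=0
  ✓ 0x335E0  — 4 lookups
#1 VA=0x98041A19264 (w,kernel):
  [0] read 0x27 idx=19: raw=0x35007 flags P=1 W=1 U=1 S=0
  [1] read 0x35 idx=1: raw=0x37007 flags P=1 W=1 U=1 S=0
  [2] read 0x37 idx=13: raw=0x38007 flags P=1 W=1 U=1 S=0
  [3] read 0x38 idx=25: raw=0x3C005 flags P=1 W=0 U=1 S=0
  ✗ PROTECTION_VIOLATION  [4 reads]
#2 VA=0xF02C00009B9 (w,user):
  [0] read 0x27 idx=30: raw=0x3D007 flags P=1 W=1 U=1 S=0
  [1] read 0x3D idx=11: raw=0x42002 flags P=0 W=1 U=0 S=0
  ✗ PAGE_NOT_PRESENT  [2 reads]

Entries read for #0: 4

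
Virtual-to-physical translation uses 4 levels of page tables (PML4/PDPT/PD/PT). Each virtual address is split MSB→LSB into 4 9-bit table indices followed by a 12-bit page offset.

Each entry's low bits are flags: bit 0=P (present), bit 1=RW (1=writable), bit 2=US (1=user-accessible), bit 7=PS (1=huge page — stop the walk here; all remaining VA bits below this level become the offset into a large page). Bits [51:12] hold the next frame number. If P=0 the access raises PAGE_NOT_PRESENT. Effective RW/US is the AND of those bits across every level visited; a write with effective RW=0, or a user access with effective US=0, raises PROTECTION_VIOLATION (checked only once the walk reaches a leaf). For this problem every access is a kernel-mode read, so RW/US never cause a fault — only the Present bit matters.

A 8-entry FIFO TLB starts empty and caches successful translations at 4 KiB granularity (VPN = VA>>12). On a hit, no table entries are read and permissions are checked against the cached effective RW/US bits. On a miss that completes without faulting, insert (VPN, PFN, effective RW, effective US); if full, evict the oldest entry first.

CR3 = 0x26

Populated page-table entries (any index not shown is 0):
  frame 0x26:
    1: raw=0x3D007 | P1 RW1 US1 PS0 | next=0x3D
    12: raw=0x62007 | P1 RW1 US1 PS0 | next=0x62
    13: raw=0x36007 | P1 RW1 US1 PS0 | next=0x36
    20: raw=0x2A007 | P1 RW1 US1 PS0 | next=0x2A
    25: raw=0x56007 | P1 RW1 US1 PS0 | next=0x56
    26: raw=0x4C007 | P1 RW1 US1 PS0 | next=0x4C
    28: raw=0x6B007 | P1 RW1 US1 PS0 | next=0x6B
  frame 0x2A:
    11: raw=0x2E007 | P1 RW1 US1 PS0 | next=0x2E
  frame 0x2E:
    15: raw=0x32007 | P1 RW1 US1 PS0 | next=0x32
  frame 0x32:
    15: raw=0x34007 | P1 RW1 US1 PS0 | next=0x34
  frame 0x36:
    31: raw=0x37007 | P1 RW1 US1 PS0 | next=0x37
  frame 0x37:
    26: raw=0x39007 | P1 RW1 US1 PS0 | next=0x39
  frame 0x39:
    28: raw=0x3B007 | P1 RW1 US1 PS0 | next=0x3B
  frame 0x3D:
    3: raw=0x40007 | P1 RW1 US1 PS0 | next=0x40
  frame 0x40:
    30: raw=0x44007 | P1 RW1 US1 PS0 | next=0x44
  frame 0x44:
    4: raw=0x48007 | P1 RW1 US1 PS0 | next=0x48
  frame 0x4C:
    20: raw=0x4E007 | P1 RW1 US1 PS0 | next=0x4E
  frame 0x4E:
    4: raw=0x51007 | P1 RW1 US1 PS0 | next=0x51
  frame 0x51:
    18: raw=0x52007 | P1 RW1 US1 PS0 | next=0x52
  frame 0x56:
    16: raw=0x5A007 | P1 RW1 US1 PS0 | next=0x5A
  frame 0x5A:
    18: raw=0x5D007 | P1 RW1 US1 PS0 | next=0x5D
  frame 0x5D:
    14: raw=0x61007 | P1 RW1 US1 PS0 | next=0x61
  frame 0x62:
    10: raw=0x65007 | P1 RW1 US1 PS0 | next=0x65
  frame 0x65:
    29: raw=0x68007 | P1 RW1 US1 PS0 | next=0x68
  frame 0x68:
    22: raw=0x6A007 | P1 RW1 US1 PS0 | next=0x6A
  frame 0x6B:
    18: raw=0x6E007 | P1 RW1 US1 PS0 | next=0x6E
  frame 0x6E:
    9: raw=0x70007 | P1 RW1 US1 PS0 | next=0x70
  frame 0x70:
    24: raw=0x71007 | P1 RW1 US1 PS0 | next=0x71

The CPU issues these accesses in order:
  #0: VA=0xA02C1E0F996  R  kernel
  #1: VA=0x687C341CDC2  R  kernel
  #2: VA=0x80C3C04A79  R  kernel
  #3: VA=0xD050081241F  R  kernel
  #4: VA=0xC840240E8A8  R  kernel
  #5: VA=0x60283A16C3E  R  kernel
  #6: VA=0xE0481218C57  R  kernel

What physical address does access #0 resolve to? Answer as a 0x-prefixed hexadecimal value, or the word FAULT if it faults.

Per-access translation:
#0 VA=0xA02C1E0F996 (r,kernel):
  L0: frame=0x26 idx=20 entry=0x2A007 [P=1 RW=1 US=1 PS=0]
  L1: frame=0x2A idx=11 entry=0x2E007 [P=1 RW=1 US=1 PS=0]
  L2: frame=0x2E idx=15 entry=0x32007 [P=1 RW=1 US=1 PS=0]
  L3: frame=0x32 idx=15 entry=0x34007 [P=1 RW=1 US=1 PS=0]
  ✓ 0x34996  — 4 lookups
#1 VA=0x687C341CDC2 (r,kernel):
  L0: frame=0x26 idx=13 entry=0x36007 [P=1 RW=1 US=1 PS=0]
  L1: frame=0x36 idx=31 entry=0x37007 [P=1 RW=1 US=1 PS=0]
  L2: frame=0x37 idx=26 entry=0x39007 [P=1 RW=1 US=1 PS=0]
  L3: frame=0x39 idx=28 entry=0x3B007 [P=1 RW=1 US=1 PS=0]
  ✓ 0x3BDC2  — 4 lookups
#2 VA=0x80C3C04A79 (r,kernel):
  L0: frame=0x26 idx=1 entry=0x3D007 [P=1 RW=1 US=1 PS=0]
  L1: frame=0x3D idx=3 entry=0x40007 [P=1 RW=1 US=1 PS=0]
  L2: frame=0x40 idx=30 entry=0x44007 [P=1 RW=1 US=1 PS=0]
  L3: frame=0x44 idx=4 entry=0x48007 [P=1 RW=1 US=1 PS=0]
  ✓ 0x48A79  — 4 lookups
#3 VA=0xD050081241F (r,kernel):
  L0: frame=0x26 idx=26 entry=0x4C007 [P=1 RW=1 US=1 PS=0]
  L1: frame=0x4C idx=20 entry=0x4E007 [P=1 RW=1 US=1 PS=0]
  L2: frame=0x4E idx=4 entry=0x51007 [P=1 RW=1 US=1 PS=0]
  L3: frame=0x51 idx=18 entry=0x52007 [P=1 RW=1 US=1 PS=0]
  ✓ 0x5241F  — 4 lookups
#4 VA=0xC840240E8A8 (r,kernel):
  L0: frame=0x26 idx=25 entry=0x56007 [P=1 RW=1 US=1 PS=0]
  L1: frame=0x56 idx=16 entry=0x5A007 [P=1 RW=1 US=1 PS=0]
  L2: frame=0x5A idx=18 entry=0x5D007 [P=1 RW=1 US=1 PS=0]
  L3: frame=0x5D idx=14 entry=0x61007 [P=1 RW=1 US=1 PS=0]
  ✓ 0x618A8  — 4 lookups
#5 VA=0x60283A16C3E (r,kernel):
  L0: frame=0x26 idx=12 entry=0x62007 [P=1 RW=1 US=1 PS=0]
  L1: frame=0x62 idx=10 entry=0x65007 [P=1 RW=1 US=1 PS=0]
  L2: frame=0x65 idx=29 entry=0x68007 [P=1 RW=1 US=1 PS=0]
  L3: frame=0x68 idx=22 entry=0x6A007 [P=1 RW=1 US=1 PS=0]
  ✓ 0x6AC3E  — 4 lookups
#6 VA=0xE0481218C57 (r,kernel):
  L0: frame=0x26 idx=28 entry=0x6B007 [P=1 RW=1 US=1 PS=0]
  L1: frame=0x6B idx=18 entry=0x6E007 [P=1 RW=1 US=1 PS=0]
  L2: frame=0x6E idx=9 entry=0x70007 [P=1 RW=1 US=1 PS=0]
  L3: frame=0x70 idx=24 entry=0x71007 [P=1 RW=1 US=1 PS=0]
  ✓ 0x71C57  — 4 lookups

Access #0 PA: 0x34996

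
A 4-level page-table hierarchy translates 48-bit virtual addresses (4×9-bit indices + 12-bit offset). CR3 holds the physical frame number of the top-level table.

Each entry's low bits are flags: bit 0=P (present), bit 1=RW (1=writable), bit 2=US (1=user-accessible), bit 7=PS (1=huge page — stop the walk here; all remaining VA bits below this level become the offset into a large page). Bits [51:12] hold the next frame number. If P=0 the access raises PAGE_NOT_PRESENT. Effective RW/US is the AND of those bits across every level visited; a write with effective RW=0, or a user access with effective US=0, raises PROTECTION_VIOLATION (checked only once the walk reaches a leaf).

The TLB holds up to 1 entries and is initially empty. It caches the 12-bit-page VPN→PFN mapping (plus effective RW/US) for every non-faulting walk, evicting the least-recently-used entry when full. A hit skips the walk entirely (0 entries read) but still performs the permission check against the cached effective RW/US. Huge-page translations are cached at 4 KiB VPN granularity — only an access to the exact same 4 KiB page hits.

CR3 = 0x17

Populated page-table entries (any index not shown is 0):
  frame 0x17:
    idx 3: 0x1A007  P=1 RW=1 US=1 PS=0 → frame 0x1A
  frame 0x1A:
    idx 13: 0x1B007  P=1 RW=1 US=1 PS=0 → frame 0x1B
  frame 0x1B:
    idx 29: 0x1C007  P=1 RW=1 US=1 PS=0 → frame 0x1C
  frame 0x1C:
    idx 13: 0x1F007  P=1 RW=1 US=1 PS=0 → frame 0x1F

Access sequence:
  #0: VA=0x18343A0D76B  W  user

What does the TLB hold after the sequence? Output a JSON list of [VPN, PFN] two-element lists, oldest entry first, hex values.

Trace:
#0 VA=0x18343A0D76B (w,user):
  lvl0: tbl 0x17, slot 3 ⇒ 0x1A007 (P1/RW1/US1/PS0)
  lvl1: tbl 0x1A, slot 13 ⇒ 0x1B007 (P1/RW1/US1/PS0)
  lvl2: tbl 0x1B, slot 29 ⇒ 0x1C007 (P1/RW1/US1/PS0)
  lvl3: tbl 0x1C, slot 13 ⇒ 0x1F007 (P1/RW1/US1/PS0)
  ✓ 0x1F76B  — 4 lookups

TLB: [["0x18343A0D", "0x1F"]]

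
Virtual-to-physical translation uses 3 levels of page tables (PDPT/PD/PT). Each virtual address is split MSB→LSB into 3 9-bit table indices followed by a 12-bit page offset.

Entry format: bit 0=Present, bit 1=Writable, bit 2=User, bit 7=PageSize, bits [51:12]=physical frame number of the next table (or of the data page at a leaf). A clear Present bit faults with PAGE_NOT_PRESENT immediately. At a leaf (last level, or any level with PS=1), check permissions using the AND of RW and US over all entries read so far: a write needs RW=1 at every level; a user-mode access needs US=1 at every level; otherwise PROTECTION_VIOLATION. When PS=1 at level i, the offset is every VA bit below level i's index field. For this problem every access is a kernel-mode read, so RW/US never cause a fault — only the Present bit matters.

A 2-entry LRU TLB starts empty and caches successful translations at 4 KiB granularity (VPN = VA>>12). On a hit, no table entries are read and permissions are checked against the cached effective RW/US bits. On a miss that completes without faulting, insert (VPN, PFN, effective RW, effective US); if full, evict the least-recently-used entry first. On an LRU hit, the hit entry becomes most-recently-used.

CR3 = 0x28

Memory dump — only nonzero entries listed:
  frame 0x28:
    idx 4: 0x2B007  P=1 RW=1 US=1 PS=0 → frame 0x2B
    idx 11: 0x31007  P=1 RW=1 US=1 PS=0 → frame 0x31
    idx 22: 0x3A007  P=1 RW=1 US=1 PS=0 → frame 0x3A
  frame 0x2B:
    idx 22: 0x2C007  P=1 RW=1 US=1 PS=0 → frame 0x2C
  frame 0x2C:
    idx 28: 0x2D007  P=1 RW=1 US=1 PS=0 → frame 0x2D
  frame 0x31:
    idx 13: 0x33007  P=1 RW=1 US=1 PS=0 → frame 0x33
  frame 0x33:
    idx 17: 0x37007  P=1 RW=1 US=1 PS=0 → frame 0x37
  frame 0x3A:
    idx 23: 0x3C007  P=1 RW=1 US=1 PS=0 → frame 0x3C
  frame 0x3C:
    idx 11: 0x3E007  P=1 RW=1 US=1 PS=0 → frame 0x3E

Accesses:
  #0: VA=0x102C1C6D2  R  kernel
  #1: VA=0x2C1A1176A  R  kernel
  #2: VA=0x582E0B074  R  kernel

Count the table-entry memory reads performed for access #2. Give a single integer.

Trace:
#0 VA=0x102C1C6D2 (r,kernel):
  lvl0: tbl 0x28, slot 4 ⇒ 0x2B007 (P1/RW1/US1/PS0)
  lvl1: tbl 0x2B, slot 22 ⇒ 0x2C007 (P1/RW1/US1/PS0)
  lvl2: tbl 0x2C, slot 28 ⇒ 0x2D007 (P1/RW1/US1/PS0)
  ✓ 0x2D6D2  — 3 lookups
#1 VA=0x2C1A1176A (r,kernel):
  lvl0: tbl 0x28, slot 11 ⇒ 0x31007 (P1/RW1/US1/PS0)
  lvl1: tbl 0x31, slot 13 ⇒ 0x33007 (P1/RW1/US1/PS0)
  lvl2: tbl 0x33, slot 17 ⇒ 0x37007 (P1/RW1/US1/PS0)
  ✓ 0x3776A  — 3 lookups
#2 VA=0x582E0B074 (r,kernel):
  lvl0: tbl 0x28, slot 22 ⇒ 0x3A007 (P1/RW1/US1/PS0)
  lvl1: tbl 0x3A, slot 23 ⇒ 0x3C007 (P1/RW1/US1/PS0)
  lvl2: tbl 0x3C, slot 11 ⇒ 0x3E007 (P1/RW1/US1/PS0)
  ✓ 0x3E074  — 3 lookups

Entries read for #2: 3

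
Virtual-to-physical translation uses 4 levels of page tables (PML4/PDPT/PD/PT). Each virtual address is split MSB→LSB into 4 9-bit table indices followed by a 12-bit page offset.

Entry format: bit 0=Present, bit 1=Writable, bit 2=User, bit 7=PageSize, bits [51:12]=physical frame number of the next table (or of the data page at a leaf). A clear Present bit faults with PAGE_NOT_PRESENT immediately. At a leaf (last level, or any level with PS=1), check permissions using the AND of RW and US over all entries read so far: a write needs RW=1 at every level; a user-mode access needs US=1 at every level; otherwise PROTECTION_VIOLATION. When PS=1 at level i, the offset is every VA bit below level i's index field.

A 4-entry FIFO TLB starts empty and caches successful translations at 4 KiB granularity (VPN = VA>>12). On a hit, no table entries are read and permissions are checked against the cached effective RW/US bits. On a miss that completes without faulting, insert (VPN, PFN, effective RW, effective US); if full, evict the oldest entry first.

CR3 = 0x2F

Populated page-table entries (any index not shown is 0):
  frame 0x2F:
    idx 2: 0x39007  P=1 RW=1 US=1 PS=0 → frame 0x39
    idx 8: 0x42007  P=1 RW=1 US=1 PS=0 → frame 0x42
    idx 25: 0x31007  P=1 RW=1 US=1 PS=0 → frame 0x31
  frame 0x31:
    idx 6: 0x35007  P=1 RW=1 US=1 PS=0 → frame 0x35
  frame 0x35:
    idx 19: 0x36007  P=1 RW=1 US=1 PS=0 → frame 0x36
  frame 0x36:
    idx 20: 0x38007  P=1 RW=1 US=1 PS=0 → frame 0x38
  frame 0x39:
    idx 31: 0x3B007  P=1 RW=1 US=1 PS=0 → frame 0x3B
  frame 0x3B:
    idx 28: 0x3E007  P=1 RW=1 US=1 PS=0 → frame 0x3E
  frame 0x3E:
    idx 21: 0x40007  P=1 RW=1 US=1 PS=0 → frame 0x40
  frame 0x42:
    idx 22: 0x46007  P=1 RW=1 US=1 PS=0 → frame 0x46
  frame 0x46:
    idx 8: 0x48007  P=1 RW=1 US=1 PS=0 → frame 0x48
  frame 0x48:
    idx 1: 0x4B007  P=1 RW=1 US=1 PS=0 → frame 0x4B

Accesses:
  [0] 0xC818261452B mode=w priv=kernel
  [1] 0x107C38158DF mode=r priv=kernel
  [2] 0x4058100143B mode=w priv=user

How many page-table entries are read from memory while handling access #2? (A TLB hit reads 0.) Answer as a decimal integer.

Walk each access:
#0 VA=0xC818261452B (w,kernel):
  L0: frame=0x2F idx=25 entry=0x31007 [P=1 RW=1 US=1 PS=0]
  L1: frame=0x31 idx=6 entry=0x35007 [P=1 RW=1 US=1 PS=0]
  L2: frame=0x35 idx=19 entry=0x36007 [P=1 RW=1 US=1 PS=0]
  L3: frame=0x36 idx=20 entry=0x38007 [P=1 RW=1 US=1 PS=0]
  ⇒ phys 0x3852B  [4 reads]
#1 VA=0x107C38158DF (r,kernel):
  L0: frame=0x2F idx=2 entry=0x39007 [P=1 RW=1 US=1 PS=0]
  L1: frame=0x39 idx=31 entry=0x3B007 [P=1 RW=1 US=1 PS=0]
  L2: frame=0x3B idx=28 entry=0x3E007 [P=1 RW=1 US=1 PS=0]
  L3: frame=0x3E idx=21 entry=0x40007 [P=1 RW=1 US=1 PS=0]
  ⇒ phys 0x408DF  [4 reads]
#2 VA=0x4058100143B (w,user):
  L0: frame=0x2F idx=8 entry=0x42007 [P=1 RW=1 US=1 PS=0]
  L1: frame=0x42 idx=22 entry=0x46007 [P=1 RW=1 US=1 PS=0]
  L2: frame=0x46 idx=8 entry=0x48007 [P=1 RW=1 US=1 PS=0]
  L3: frame=0x48 idx=1 entry=0x4B007 [P=1 RW=1 US=1 PS=0]
  ⇒ phys 0x4B43B  [4 reads]

Entries read for #2: 4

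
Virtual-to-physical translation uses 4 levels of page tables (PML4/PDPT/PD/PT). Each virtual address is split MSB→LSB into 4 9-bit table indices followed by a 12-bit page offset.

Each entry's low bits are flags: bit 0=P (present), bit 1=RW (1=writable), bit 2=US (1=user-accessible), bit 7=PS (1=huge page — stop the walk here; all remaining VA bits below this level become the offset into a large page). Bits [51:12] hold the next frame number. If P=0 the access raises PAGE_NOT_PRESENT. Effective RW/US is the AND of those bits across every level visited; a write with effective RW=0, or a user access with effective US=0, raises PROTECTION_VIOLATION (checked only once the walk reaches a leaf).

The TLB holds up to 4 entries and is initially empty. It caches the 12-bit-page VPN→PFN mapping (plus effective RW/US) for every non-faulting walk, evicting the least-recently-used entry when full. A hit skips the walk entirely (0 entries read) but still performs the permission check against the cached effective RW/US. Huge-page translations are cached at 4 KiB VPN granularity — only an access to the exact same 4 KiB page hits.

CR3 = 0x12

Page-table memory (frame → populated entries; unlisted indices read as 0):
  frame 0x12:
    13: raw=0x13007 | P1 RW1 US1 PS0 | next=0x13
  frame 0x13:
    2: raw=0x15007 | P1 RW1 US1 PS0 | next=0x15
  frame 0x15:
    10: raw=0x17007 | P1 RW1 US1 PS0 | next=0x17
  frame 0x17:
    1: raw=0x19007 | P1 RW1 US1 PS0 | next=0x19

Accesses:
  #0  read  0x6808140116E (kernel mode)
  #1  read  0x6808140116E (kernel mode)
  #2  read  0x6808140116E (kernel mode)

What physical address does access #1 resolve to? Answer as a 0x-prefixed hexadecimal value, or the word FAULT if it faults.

Per-access translation:
#0 VA=0x6808140116E (r,kernel):
  L0: frame=0x12 idx=13 entry=0x13007 [P=1 RW=1 US=1 PS=0]
  L1: frame=0x13 idx=2 entry=0x15007 [P=1 RW=1 US=1 PS=0]
  L2: frame=0x15 idx=10 entry=0x17007 [P=1 RW=1 US=1 PS=0]
  L3: frame=0x17 idx=1 entry=0x19007 [P=1 RW=1 US=1 PS=0]
  ✓ 0x1916E  — 4 lookups
#1 VA=0x6808140116E (r,kernel):
  TLB hit vpn=0x68081401 → PA=0x1916E
#2 VA=0x6808140116E (r,kernel):
  TLB hit vpn=0x68081401 → PA=0x1916E

Access #1 PA: 0x1916E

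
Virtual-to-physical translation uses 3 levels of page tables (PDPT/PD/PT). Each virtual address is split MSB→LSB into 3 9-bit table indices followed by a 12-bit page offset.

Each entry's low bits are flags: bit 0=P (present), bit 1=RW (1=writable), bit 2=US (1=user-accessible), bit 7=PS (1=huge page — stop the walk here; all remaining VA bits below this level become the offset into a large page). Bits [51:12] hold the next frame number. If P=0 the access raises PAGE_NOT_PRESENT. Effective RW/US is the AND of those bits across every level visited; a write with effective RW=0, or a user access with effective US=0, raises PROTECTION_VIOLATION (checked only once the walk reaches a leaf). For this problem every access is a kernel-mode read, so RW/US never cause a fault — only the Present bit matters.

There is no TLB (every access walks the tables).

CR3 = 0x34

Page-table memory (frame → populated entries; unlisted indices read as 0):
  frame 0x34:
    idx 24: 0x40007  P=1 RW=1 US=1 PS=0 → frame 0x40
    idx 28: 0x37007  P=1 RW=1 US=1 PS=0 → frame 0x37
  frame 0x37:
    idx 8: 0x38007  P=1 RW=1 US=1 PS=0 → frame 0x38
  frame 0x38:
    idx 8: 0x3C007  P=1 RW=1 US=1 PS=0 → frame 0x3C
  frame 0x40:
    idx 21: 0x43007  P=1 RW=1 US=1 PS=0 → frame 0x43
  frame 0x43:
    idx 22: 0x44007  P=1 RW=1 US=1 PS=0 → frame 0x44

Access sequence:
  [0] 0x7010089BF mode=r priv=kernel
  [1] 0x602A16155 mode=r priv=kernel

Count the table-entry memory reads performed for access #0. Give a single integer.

Per-access translation:
#0 VA=0x7010089BF (r,kernel):
  L0 @0x34[28] → 0x37007  P=1,RW=1,US=1,PS=0
  L1 @0x37[8] → 0x38007  P=1,RW=1,US=1,PS=0
  L2 @0x38[8] → 0x3C007  P=1,RW=1,US=1,PS=0
  ⇒ phys 0x3C9BF  [3 reads]
#1 VA=0x602A16155 (r,kernel):
  L0 @0x34[24] → 0x40007  P=1,RW=1,US=1,PS=0
  L1 @0x40[21] → 0x43007  P=1,RW=1,US=1,PS=0
  L2 @0x43[22] → 0x44007  P=1,RW=1,US=1,PS=0
  ⇒ phys 0x44155  [3 reads]

Entries read for #0: 3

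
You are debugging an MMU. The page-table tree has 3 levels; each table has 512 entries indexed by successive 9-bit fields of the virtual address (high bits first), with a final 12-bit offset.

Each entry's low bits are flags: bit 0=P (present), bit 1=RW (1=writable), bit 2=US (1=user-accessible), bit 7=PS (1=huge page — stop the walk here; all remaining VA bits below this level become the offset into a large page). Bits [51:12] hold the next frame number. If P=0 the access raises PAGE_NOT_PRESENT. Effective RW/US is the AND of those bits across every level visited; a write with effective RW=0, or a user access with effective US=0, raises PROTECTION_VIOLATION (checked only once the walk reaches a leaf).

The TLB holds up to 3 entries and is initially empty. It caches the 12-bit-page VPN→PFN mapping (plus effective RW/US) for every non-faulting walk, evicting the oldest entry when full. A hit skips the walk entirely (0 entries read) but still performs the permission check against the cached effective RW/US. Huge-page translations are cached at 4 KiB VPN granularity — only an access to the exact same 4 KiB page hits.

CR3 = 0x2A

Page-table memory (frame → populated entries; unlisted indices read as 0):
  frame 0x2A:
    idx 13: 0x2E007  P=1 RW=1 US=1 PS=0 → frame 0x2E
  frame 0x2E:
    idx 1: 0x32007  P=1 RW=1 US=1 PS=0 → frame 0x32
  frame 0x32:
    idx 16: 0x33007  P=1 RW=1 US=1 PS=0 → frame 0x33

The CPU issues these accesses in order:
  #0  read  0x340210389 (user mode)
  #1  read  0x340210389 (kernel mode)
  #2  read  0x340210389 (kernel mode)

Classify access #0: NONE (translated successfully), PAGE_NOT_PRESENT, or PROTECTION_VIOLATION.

Per-access translation:
#0 VA=0x340210389 (r,user):
  L0 @0x2A[13] → 0x2E007  P=1,RW=1,US=1,PS=0
  L1 @0x2E[1] → 0x32007  P=1,RW=1,US=1,PS=0
  L2 @0x32[16] → 0x33007  P=1,RW=1,US=1,PS=0
  → PA=0x33389  (3 entries read)
#1 VA=0x340210389 (r,kernel):
  TLB hit vpn=0x340210 → PA=0x33389
#2 VA=0x340210389 (r,kernel):
  TLB hit vpn=0x340210 → PA=0x33389

Access #0 fault: NONE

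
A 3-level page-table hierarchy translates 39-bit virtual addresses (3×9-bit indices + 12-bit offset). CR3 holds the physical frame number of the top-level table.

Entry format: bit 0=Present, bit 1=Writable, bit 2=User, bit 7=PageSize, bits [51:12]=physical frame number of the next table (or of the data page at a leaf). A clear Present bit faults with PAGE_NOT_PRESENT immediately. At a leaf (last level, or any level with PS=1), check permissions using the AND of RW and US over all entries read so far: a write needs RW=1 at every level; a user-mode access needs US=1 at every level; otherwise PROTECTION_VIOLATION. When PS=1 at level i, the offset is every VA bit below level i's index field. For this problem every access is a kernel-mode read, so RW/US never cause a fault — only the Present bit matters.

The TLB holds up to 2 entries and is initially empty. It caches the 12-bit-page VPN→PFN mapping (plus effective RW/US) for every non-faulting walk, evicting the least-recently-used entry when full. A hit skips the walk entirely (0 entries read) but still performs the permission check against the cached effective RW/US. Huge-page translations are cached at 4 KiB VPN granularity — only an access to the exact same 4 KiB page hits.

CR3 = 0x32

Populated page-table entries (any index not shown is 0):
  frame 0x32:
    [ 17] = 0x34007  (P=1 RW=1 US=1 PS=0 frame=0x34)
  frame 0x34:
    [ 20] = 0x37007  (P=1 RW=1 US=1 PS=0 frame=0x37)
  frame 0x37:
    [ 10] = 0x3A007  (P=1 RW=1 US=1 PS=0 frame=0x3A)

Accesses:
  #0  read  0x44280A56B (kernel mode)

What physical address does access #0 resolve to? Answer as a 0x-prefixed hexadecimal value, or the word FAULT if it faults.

Trace:
#0 VA=0x44280A56B (r,kernel):
  [0] read 0x32 idx=17: raw=0x34007 flags P=1 W=1 U=1 S=0
  [1] read 0x34 idx=20: raw=0x37007 flags P=1 W=1 U=1 S=0
  [2] read 0x37 idx=10: raw=0x3A007 flags P=1 W=1 U=1 S=0
  ⇒ phys 0x3A56B  [3 reads]

Access #0 PA: 0x3A56B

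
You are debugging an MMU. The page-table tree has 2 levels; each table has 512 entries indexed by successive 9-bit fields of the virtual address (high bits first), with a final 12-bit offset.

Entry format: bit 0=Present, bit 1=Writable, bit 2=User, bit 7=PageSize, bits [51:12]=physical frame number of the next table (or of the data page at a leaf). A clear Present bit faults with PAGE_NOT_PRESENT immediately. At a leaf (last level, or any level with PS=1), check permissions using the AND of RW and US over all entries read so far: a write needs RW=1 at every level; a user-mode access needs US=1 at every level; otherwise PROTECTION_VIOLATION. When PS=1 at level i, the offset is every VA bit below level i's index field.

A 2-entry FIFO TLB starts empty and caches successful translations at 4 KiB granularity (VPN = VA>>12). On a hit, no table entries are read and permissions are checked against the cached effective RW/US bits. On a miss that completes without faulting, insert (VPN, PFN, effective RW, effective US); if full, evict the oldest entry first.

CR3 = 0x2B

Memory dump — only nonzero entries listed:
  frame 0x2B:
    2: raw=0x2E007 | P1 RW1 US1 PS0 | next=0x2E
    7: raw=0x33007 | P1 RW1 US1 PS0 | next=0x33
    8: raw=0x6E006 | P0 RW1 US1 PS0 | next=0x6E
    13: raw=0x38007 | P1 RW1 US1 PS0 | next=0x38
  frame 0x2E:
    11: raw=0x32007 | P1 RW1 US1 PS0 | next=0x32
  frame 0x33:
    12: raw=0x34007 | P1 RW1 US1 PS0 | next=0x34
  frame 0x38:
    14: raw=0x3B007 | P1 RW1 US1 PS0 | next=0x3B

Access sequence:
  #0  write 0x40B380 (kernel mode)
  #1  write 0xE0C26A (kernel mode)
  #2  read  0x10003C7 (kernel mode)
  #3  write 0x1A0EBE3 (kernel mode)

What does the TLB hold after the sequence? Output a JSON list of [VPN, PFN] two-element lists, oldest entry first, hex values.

Walk each access:
#0 VA=0x40B380 (w,kernel):
  [0] read 0x2B idx=2: raw=0x2E007 flags P=1 W=1 U=1 S=0
  [1] read 0x2E idx=11: raw=0x32007 flags P=1 W=1 U=1 S=0
  ✓ 0x32380  — 2 lookups
#1 VA=0xE0C26A (w,kernel):
  [0] read 0x2B idx=7: raw=0x33007 flags P=1 W=1 U=1 S=0
  [1] read 0x33 idx=12: raw=0x34007 flags P=1 W=1 U=1 S=0
  ✓ 0x3426A  — 2 lookups
#2 VA=0x10003C7 (r,kernel):
  [0] read 0x2B idx=8: raw=0x6E006 flags P=0 W=1 U=1 S=0
  ⇒ fault: PAGE_NOT_PRESENT  — 1 lookups
#3 VA=0x1A0EBE3 (w,kernel):
  [0] read 0x2B idx=13: raw=0x38007 flags P=1 W=1 U=1 S=0
  [1] read 0x38 idx=14: raw=0x3B007 flags P=1 W=1 U=1 S=0
  ✓ 0x3BBE3  — 2 lookups

TLB: [["0xE0C", "0x34"], ["0x1A0E", "0x3B"]]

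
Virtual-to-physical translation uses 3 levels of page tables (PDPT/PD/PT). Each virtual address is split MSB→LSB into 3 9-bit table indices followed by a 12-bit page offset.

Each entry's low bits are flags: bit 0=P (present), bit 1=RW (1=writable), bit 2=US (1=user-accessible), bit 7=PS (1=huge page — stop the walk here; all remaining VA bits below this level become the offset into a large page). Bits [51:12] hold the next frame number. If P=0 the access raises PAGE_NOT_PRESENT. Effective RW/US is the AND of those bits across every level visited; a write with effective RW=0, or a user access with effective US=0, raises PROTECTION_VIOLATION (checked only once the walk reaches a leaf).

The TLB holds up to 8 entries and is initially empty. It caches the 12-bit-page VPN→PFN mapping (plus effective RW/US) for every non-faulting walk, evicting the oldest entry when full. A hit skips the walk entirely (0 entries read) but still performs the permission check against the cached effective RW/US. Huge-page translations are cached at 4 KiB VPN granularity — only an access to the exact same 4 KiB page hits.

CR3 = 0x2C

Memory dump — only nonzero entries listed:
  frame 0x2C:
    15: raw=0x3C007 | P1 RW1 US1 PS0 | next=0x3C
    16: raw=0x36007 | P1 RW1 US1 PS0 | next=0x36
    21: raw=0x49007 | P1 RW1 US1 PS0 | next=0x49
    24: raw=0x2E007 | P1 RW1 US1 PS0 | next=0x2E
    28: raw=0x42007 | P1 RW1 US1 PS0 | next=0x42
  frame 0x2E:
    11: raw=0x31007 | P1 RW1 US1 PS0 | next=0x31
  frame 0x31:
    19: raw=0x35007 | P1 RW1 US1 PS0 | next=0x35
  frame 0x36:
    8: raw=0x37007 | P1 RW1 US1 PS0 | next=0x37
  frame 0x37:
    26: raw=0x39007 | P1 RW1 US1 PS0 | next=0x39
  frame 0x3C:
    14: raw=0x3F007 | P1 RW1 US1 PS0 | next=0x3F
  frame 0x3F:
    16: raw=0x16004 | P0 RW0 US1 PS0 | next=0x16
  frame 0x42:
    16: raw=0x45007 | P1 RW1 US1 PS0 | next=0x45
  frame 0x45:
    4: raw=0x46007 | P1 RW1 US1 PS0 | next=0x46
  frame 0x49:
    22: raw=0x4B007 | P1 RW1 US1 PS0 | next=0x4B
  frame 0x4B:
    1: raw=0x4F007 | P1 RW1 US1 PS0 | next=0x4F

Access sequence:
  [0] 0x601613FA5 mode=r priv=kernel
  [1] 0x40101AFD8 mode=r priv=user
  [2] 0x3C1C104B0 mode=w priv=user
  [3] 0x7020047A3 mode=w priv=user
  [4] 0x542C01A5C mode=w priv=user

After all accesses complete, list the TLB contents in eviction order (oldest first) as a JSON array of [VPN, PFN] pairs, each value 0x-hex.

Walk each access:
#0 VA=0x601613FA5 (r,kernel):
  L0: frame=0x2C idx=24 entry=0x2E007 [P=1 RW=1 US=1 PS=0]
  L1: frame=0x2E idx=11 entry=0x31007 [P=1 RW=1 US=1 PS=0]
  L2: frame=0x31 idx=19 entry=0x35007 [P=1 RW=1 US=1 PS=0]
  ⇒ phys 0x35FA5  [3 reads]
#1 VA=0x40101AFD8 (r,user):
  L0: frame=0x2C idx=16 entry=0x36007 [P=1 RW=1 US=1 PS=0]
  L1: frame=0x36 idx=8 entry=0x37007 [P=1 RW=1 US=1 PS=0]
  L2: frame=0x37 idx=26 entry=0x39007 [P=1 RW=1 US=1 PS=0]
  ⇒ phys 0x39FD8  [3 reads]
#2 VA=0x3C1C104B0 (w,user):
  L0: frame=0x2C idx=15 entry=0x3C007 [P=1 RW=1 US=1 PS=0]
  L1: frame=0x3C idx=14 entry=0x3F007 [P=1 RW=1 US=1 PS=0]
  L2: frame=0x3F idx=16 entry=0x16004 [P=0 RW=0 US=1 PS=0]
  → PAGE_NOT_PRESENT  (3 entries read)
#3 VA=0x7020047A3 (w,user):
  L0: frame=0x2C idx=28 entry=0x42007 [P=1 RW=1 US=1 PS=0]
  L1: frame=0x42 idx=16 entry=0x45007 [P=1 RW=1 US=1 PS=0]
  L2: frame=0x45 idx=4 entry=0x46007 [P=1 RW=1 US=1 PS=0]
  ⇒ phys 0x467A3  [3 reads]
#4 VA=0x542C01A5C (w,user):
  L0: frame=0x2C idx=21 entry=0x49007 [P=1 RW=1 US=1 PS=0]
  L1: frame=0x49 idx=22 entry=0x4B007 [P=1 RW=1 US=1 PS=0]
  L2: frame=0x4B idx=1 entry=0x4F007 [P=1 RW=1 US=1 PS=0]
  ⇒ phys 0x4FA5C  [3 reads]

TLB: [["0x601613", "0x35"], ["0x40101A", "0x39"], ["0x702004", "0x46"], ["0x542C01", "0x4F"]]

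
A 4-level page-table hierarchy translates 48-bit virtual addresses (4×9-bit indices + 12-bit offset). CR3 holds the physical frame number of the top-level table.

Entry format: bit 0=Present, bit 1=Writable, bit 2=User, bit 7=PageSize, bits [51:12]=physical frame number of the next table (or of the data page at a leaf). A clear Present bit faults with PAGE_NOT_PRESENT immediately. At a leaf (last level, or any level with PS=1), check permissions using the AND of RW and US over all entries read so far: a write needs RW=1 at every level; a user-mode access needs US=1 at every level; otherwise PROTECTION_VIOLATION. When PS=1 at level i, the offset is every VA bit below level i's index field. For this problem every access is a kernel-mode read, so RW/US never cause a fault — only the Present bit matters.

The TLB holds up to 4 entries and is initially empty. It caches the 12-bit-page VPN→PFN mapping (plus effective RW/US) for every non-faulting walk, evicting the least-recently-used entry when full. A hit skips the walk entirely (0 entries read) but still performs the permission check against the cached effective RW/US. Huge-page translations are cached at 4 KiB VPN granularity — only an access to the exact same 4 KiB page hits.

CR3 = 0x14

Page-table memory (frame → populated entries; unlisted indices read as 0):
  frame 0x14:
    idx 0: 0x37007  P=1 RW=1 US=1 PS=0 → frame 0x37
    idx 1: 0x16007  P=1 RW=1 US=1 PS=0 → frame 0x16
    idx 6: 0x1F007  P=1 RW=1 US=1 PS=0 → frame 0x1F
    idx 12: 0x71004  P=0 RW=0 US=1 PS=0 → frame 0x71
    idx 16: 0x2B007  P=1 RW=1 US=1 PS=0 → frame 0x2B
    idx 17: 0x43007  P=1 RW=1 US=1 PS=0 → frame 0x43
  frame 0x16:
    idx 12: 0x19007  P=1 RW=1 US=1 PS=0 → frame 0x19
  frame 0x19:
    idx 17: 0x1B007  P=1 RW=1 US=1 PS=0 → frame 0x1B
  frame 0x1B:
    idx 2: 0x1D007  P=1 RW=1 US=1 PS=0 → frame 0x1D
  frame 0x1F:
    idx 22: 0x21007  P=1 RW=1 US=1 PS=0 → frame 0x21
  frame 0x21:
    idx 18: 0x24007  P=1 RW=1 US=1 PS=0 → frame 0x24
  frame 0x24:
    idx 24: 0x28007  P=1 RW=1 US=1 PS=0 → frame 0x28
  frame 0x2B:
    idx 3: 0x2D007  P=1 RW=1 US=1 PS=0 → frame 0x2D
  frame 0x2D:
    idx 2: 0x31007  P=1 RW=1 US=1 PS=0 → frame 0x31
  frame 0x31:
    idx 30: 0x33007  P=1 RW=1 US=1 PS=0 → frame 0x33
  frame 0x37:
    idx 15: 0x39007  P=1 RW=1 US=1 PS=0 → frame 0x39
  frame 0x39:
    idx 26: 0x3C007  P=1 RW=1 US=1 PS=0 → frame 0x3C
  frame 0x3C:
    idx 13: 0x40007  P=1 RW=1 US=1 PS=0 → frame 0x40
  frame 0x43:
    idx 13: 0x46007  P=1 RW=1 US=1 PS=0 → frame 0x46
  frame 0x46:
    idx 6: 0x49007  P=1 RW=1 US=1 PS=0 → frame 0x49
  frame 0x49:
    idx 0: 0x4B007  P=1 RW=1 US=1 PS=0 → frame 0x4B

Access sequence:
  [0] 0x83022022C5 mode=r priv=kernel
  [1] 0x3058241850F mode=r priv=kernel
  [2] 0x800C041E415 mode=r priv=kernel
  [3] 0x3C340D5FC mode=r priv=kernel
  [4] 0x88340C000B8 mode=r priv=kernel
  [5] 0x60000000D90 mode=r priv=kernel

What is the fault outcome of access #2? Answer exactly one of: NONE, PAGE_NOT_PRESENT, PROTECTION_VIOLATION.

Walk each access:
#0 VA=0x83022022C5 (r,kernel):
  L0: frame=0x14 idx=1 entry=0x16007 [P=1 RW=1 US=1 PS=0]
  L1: frame=0x16 idx=12 entry=0x19007 [P=1 RW=1 US=1 PS=0]
  L2: frame=0x19 idx=17 entry=0x1B007 [P=1 RW=1 US=1 PS=0]
  L3: frame=0x1B idx=2 entry=0x1D007 [P=1 RW=1 US=1 PS=0]
  → PA=0x1D2C5  (4 entries read)
#1 VA=0x3058241850F (r,kernel):
  L0: frame=0x14 idx=6 entry=0x1F007 [P=1 RW=1 US=1 PS=0]
  L1: frame=0x1F idx=22 entry=0x21007 [P=1 RW=1 US=1 PS=0]
  L2: frame=0x21 idx=18 entry=0x24007 [P=1 RW=1 US=1 PS=0]
  L3: frame=0x24 idx=24 entry=0x28007 [P=1 RW=1 US=1 PS=0]
  → PA=0x2850F  (4 entries read)
#2 VA=0x800C041E415 (r,kernel):
  L0: frame=0x14 idx=16 entry=0x2B007 [P=1 RW=1 US=1 PS=0]
  L1: frame=0x2B idx=3 entry=0x2D007 [P=1 RW=1 US=1 PS=0]
  L2: frame=0x2D idx=2 entry=0x31007 [P=1 RW=1 US=1 PS=0]
  L3: frame=0x31 idx=30 entry=0x33007 [P=1 RW=1 US=1 PS=0]
  → PA=0x33415  (4 entries read)
#3 VA=0x3C340D5FC (r,kernel):
  L0: frame=0x14 idx=0 entry=0x37007 [P=1 RW=1 US=1 PS=0]
  L1: frame=0x37 idx=15 entry=0x39007 [P=1 RW=1 US=1 PS=0]
  L2: frame=0x39 idx=26 entry=0x3C007 [P=1 RW=1 US=1 PS=0]
  L3: frame=0x3C idx=13 entry=0x40007 [P=1 RW=1 US=1 PS=0]
  → PA=0x405FC  (4 entries read)
#4 VA=0x88340C000B8 (r,kernel):
  L0: frame=0x14 idx=17 entry=0x43007 [P=1 RW=1 US=1 PS=0]
  L1: frame=0x43 idx=13 entry=0x46007 [P=1 RW=1 US=1 PS=0]
  L2: frame=0x46 idx=6 entry=0x49007 [P=1 RW=1 US=1 PS=0]
  L3: frame=0x49 idx=0 entry=0x4B007 [P=1 RW=1 US=1 PS=0]
  → PA=0x4B0B8  (4 entries read)
#5 VA=0x60000000D90 (r,kernel):
  L0: frame=0x14 idx=12 entry=0x71004 [P=0 RW=0 US=1 PS=0]
  → PAGE_NOT_PRESENT  (1 entries read)

Access #2 fault: NONE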